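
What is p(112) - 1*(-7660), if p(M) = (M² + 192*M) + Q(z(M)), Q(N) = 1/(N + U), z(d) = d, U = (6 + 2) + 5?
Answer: 5213501/125 ≈ 41708.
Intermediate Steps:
U = 13 (U = 8 + 5 = 13)
Q(N) = 1/(13 + N) (Q(N) = 1/(N + 13) = 1/(13 + N))
p(M) = M² + 1/(13 + M) + 192*M (p(M) = (M² + 192*M) + 1/(13 + M) = M² + 1/(13 + M) + 192*M)
p(112) - 1*(-7660) = (1 + 112*(13 + 112)*(192 + 112))/(13 + 112) - 1*(-7660) = (1 + 112*125*304)/125 + 7660 = (1 + 4256000)/125 + 7660 = (1/125)*4256001 + 7660 = 4256001/125 + 7660 = 5213501/125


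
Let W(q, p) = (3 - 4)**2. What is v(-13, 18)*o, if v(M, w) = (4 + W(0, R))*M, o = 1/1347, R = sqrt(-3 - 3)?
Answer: -65/1347 ≈ -0.048255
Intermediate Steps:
R = I*sqrt(6) (R = sqrt(-6) = I*sqrt(6) ≈ 2.4495*I)
W(q, p) = 1 (W(q, p) = (-1)**2 = 1)
o = 1/1347 ≈ 0.00074239
v(M, w) = 5*M (v(M, w) = (4 + 1)*M = 5*M)
v(-13, 18)*o = (5*(-13))*(1/1347) = -65*1/1347 = -65/1347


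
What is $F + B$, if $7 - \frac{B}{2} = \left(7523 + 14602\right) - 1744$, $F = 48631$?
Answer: $7883$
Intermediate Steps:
$B = -40748$ ($B = 14 - 2 \left(\left(7523 + 14602\right) - 1744\right) = 14 - 2 \left(22125 - 1744\right) = 14 - 40762 = -40748$)
$F + B = 48631 - 40748 = 7883$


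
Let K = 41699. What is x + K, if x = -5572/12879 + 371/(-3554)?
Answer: 1908620629237/45771966 ≈ 41698.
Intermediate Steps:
x = -24580997/45771966 (x = -5572*1/12879 + 371*(-1/3554) = -5572/12879 - 371/3554 = -24580997/45771966 ≈ -0.53703)
x + K = -24580997/45771966 + 41699 = 1908620629237/45771966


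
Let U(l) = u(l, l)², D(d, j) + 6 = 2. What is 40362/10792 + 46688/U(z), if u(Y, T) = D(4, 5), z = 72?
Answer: 15765709/5396 ≈ 2921.7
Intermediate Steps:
D(d, j) = -4 (D(d, j) = -6 + 2 = -4)
u(Y, T) = -4
U(l) = 16 (U(l) = (-4)² = 16)
40362/10792 + 46688/U(z) = 40362/10792 + 46688/16 = 40362*(1/10792) + 46688*(1/16) = 20181/5396 + 2918 = 15765709/5396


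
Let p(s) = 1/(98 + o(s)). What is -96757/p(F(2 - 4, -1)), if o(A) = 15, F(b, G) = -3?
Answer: -10933541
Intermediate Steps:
p(s) = 1/113 (p(s) = 1/(98 + 15) = 1/113)
-96757/p(F(2 - 4, -1)) = -96757/1/113 = -96757*113 = -10933541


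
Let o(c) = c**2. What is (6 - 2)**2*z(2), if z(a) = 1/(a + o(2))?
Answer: 8/3 ≈ 2.6667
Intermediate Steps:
z(a) = 1/(4 + a) (z(a) = 1/(a + 2**2) = 1/(a + 4) = 1/(4 + a))
(6 - 2)**2*z(2) = (6 - 2)**2/(4 + 2) = 4**2/6 = 16*(1/6) = 8/3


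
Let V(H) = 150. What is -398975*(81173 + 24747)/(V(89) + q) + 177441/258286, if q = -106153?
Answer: 574475708570017/1441004782 ≈ 3.9866e+5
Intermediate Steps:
-398975*(81173 + 24747)/(V(89) + q) + 177441/258286 = -398975*(81173 + 24747)/(150 - 106153) + 177441/258286 = -398975/((-106003/105920)) + 177441*(1/258286) = -398975/((-106003*1/105920)) + 9339/13594 = -398975/(-106003/105920) + 9339/13594 = -398975*(-105920/106003) + 9339/13594 = 42259432000/106003 + 9339/13594 = 574475708570017/1441004782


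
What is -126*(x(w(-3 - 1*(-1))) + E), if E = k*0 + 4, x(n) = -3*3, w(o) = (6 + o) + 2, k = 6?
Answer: 630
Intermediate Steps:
w(o) = 8 + o
x(n) = -9
E = 4 (E = 6*0 + 4 = 0 + 4 = 4)
-126*(x(w(-3 - 1*(-1))) + E) = -126*(-9 + 4) = -126*(-5) = 630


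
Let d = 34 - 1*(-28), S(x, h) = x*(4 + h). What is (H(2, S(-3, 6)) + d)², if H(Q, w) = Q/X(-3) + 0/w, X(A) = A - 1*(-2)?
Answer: 3600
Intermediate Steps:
X(A) = 2 + A (X(A) = A + 2 = 2 + A)
H(Q, w) = -Q (H(Q, w) = Q/(2 - 3) + 0/w = Q/(-1) + 0 = Q*(-1) + 0 = -Q + 0 = -Q)
d = 62 (d = 34 + 28 = 62)
(H(2, S(-3, 6)) + d)² = (-1*2 + 62)² = (-2 + 62)² = 60² = 3600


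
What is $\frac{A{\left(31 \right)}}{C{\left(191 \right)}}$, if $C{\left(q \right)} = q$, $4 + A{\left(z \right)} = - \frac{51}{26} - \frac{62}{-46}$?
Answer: $- \frac{2759}{114218} \approx -0.024156$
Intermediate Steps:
$A{\left(z \right)} = - \frac{2759}{598}$ ($A{\left(z \right)} = -4 - \left(- \frac{31}{23} + \frac{51}{26}\right) = -4 - \frac{367}{598} = - \frac{2759}{598}$)
$\frac{A{\left(31 \right)}}{C{\left(191 \right)}} = - \frac{2759}{598 \cdot 191} = \left(- \frac{2759}{598}\right) \frac{1}{191} = - \frac{2759}{114218}$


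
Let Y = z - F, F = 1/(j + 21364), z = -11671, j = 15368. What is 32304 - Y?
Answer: 1615289701/36732 ≈ 43975.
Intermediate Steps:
F = 1/36732 (F = 1/(15368 + 21364) = 1/36732 ≈ 2.7224e-5)
Y = -428699173/36732 (Y = -11671 - 1*1/36732 = -11671 - 1/36732 = -428699173/36732 ≈ -11671.)
32304 - Y = 32304 - 1*(-428699173/36732) = 32304 + 428699173/36732 = 1615289701/36732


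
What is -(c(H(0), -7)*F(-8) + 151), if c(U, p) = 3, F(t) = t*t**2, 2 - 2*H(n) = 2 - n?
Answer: 1385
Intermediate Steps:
H(n) = n/2 (H(n) = 1 - (2 - n)/2 = 1 + (-1 + n/2) = n/2)
F(t) = t**3
-(c(H(0), -7)*F(-8) + 151) = -(3*(-8)**3 + 151) = -(3*(-512) + 151) = -(-1536 + 151) = -1*(-1385) = 1385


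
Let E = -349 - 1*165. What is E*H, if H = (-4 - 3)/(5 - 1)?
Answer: 1799/2 ≈ 899.50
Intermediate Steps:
H = -7/4 ≈ -1.7500
E = -514 (E = -349 - 165 = -514)
E*H = -514*(-7/4) = 1799/2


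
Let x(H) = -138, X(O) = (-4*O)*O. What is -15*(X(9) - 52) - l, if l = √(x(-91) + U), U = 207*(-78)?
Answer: 5640 - 2*I*√4071 ≈ 5640.0 - 127.61*I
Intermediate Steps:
X(O) = -4*O²
U = -16146
l = 2*I*√4071 (l = √(-138 - 16146) = √(-16284) = 2*I*√4071 ≈ 127.61*I)
-15*(X(9) - 52) - l = -15*(-4*9² - 52) - 2*I*√4071 = -15*(-4*81 - 52) - 2*I*√4071 = -15*(-324 - 52) - 2*I*√4071 = -15*(-376) - 2*I*√4071 = 5640 - 2*I*√4071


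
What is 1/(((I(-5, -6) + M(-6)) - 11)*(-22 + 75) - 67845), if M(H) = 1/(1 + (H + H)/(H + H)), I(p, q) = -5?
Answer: -2/137333 ≈ -1.4563e-5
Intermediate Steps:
M(H) = 1/2 (M(H) = 1/(1 + (2*H)/((2*H))) = 1/(1 + (2*H)*(1/(2*H))) = 1/(1 + 1) = 1/2)
1/(((I(-5, -6) + M(-6)) - 11)*(-22 + 75) - 67845) = 1/(((-5 + 1/2) - 11)*(-22 + 75) - 67845) = 1/((-9/2 - 11)*53 - 67845) = 1/(-31/2*53 - 67845) = 1/(-1643/2 - 67845) = 1/(-137333/2) = -2/137333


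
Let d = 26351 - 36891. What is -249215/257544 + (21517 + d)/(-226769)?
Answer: -59341296823/58402995336 ≈ -1.0161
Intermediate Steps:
d = -10540
-249215/257544 + (21517 + d)/(-226769) = -249215/257544 + (21517 - 10540)/(-226769) = -249215*1/257544 + 10977*(-1/226769) = -249215/257544 - 10977/226769 = -59341296823/58402995336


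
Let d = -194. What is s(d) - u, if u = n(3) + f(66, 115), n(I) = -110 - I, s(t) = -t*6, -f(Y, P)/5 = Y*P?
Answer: 39227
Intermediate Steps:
f(Y, P) = -5*P*Y (f(Y, P) = -5*Y*P = -5*P*Y)
s(t) = -6*t
u = -38063 (u = (-110 - 1*3) - 5*115*66 = (-110 - 3) - 37950 = -113 - 37950 = -38063)
s(d) - u = -6*(-194) - 1*(-38063) = 1164 + 38063 = 39227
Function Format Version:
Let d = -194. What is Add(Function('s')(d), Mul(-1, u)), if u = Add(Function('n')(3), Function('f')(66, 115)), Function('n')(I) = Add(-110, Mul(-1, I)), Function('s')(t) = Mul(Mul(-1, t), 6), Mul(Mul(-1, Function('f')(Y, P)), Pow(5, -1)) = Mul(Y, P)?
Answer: 39227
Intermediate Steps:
Function('f')(Y, P) = Mul(-5, P, Y) (Function('f')(Y, P) = Mul(-5, Mul(Y, P)) = Mul(-5, Mul(P, Y)) = Mul(-5, P, Y))
Function('s')(t) = Mul(-6, t)
u = -38063 (u = Add(Add(-110, Mul(-1, 3)), Mul(-5, 115, 66)) = Add(Add(-110, -3), -37950) = Add(-113, -37950) = -38063)
Add(Function('s')(d), Mul(-1, u)) = Add(Mul(-6, -194), Mul(-1, -38063)) = Add(1164, 38063) = 39227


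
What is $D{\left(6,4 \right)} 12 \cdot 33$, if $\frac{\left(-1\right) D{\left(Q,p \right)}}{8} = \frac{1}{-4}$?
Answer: $792$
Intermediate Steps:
$D{\left(Q,p \right)} = 2$ ($D{\left(Q,p \right)} = - \frac{8}{-4} = \left(-8\right) \left(- \frac{1}{4}\right) = 2$)
$D{\left(6,4 \right)} 12 \cdot 33 = 2 \cdot 12 \cdot 33 = 24 \cdot 33 = 792$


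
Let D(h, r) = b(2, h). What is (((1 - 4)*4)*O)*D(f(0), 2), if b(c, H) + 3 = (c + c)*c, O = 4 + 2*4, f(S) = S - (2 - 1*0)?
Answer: -720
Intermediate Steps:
f(S) = -2 + S (f(S) = S - (2 + 0) = S - 1*2 = S - 2 = -2 + S)
O = 12 (O = 4 + 8 = 12)
b(c, H) = -3 + 2*c² (b(c, H) = -3 + (c + c)*c = -3 + (2*c)*c = -3 + 2*c²)
D(h, r) = 5 (D(h, r) = -3 + 2*2² = -3 + 2*4 = -3 + 8 = 5)
(((1 - 4)*4)*O)*D(f(0), 2) = (((1 - 4)*4)*12)*5 = (-3*4*12)*5 = -12*12*5 = -144*5 = -720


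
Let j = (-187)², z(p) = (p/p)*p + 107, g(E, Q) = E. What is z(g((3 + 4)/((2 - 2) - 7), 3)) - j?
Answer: -34863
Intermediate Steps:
z(p) = 107 + p (z(p) = 1*p + 107 = p + 107 = 107 + p)
j = 34969
z(g((3 + 4)/((2 - 2) - 7), 3)) - j = (107 + (3 + 4)/((2 - 2) - 7)) - 1*34969 = (107 + 7/(0 - 7)) - 34969 = (107 + 7/(-7)) - 34969 = (107 + 7*(-⅐)) - 34969 = (107 - 1) - 34969 = 106 - 34969 = -34863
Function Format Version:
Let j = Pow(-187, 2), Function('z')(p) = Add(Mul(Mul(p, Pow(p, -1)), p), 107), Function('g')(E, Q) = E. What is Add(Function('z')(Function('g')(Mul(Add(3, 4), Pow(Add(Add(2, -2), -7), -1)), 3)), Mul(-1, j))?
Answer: -34863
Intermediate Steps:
Function('z')(p) = Add(107, p) (Function('z')(p) = Add(Mul(1, p), 107) = Add(p, 107) = Add(107, p))
j = 34969
Add(Function('z')(Function('g')(Mul(Add(3, 4), Pow(Add(Add(2, -2), -7), -1)), 3)), Mul(-1, j)) = Add(Add(107, Mul(Add(3, 4), Pow(Add(Add(2, -2), -7), -1))), Mul(-1, 34969)) = Add(Add(107, Mul(7, Pow(Add(0, -7), -1))), -34969) = Add(Add(107, Mul(7, Pow(-7, -1))), -34969) = Add(Add(107, Mul(7, Rational(-1, 7))), -34969) = Add(Add(107, -1), -34969) = Add(106, -34969) = -34863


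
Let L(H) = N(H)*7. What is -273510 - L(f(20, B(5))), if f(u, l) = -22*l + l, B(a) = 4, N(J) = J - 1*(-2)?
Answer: -272936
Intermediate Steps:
N(J) = 2 + J (N(J) = J + 2 = 2 + J)
f(u, l) = -21*l
L(H) = 14 + 7*H (L(H) = (2 + H)*7 = 14 + 7*H)
-273510 - L(f(20, B(5))) = -273510 - (14 + 7*(-21*4)) = -273510 - (14 + 7*(-84)) = -273510 - (14 - 588) = -273510 - 1*(-574) = -273510 + 574 = -272936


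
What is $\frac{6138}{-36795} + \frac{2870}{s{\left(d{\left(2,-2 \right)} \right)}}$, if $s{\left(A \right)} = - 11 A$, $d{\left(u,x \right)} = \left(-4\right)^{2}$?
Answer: $- \frac{1616393}{98120} \approx -16.474$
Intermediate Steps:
$d{\left(u,x \right)} = 16$
$\frac{6138}{-36795} + \frac{2870}{s{\left(d{\left(2,-2 \right)} \right)}} = \frac{6138}{-36795} + \frac{2870}{\left(-11\right) 16} = 6138 \left(- \frac{1}{36795}\right) + \frac{2870}{-176} = - \frac{186}{1115} + 2870 \left(- \frac{1}{176}\right) = - \frac{186}{1115} - \frac{1435}{88} = - \frac{1616393}{98120}$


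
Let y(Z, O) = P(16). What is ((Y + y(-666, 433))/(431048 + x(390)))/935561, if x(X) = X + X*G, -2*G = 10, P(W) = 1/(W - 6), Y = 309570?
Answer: 3095701/4018122227680 ≈ 7.7043e-7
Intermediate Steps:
P(W) = 1/(-6 + W)
G = -5 (G = -½*10 = -5)
y(Z, O) = ⅒ (y(Z, O) = 1/(-6 + 16) = 1/10 = ⅒)
x(X) = -4*X (x(X) = X + X*(-5) = X - 5*X = -4*X)
((Y + y(-666, 433))/(431048 + x(390)))/935561 = ((309570 + ⅒)/(431048 - 4*390))/935561 = (3095701/(10*(431048 - 1560)))*(1/935561) = ((3095701/10)/429488)*(1/935561) = ((3095701/10)*(1/429488))*(1/935561) = (3095701/4294880)*(1/935561) = 3095701/4018122227680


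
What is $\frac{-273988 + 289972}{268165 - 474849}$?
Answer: $- \frac{3996}{51671} \approx -0.077335$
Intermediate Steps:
$\frac{-273988 + 289972}{268165 - 474849} = \frac{15984}{-206684} = 15984 \left(- \frac{1}{206684}\right) = - \frac{3996}{51671}$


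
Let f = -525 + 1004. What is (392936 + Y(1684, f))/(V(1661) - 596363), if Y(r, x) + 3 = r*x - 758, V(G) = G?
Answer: -1198811/594702 ≈ -2.0158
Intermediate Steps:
f = 479
Y(r, x) = -761 + r*x (Y(r, x) = -3 + (r*x - 758) = -3 + (-758 + r*x) = -761 + r*x)
(392936 + Y(1684, f))/(V(1661) - 596363) = (392936 + (-761 + 1684*479))/(1661 - 596363) = (392936 + (-761 + 806636))/(-594702) = (392936 + 805875)*(-1/594702) = 1198811*(-1/594702) = -1198811/594702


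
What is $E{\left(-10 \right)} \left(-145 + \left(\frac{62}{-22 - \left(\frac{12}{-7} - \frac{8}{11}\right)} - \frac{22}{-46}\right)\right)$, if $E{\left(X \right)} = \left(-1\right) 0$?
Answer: $0$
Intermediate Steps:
$E{\left(X \right)} = 0$
$E{\left(-10 \right)} \left(-145 + \left(\frac{62}{-22 - \left(\frac{12}{-7} - \frac{8}{11}\right)} - \frac{22}{-46}\right)\right) = 0 \left(-145 + \left(\frac{62}{-22 - \left(\frac{12}{-7} - \frac{8}{11}\right)} - \frac{22}{-46}\right)\right) = 0 \left(-145 + \left(\frac{62}{-22 - \left(12 \left(- \frac{1}{7}\right) - \frac{8}{11}\right)} - - \frac{11}{23}\right)\right) = 0 \left(-145 + \left(\frac{62}{-22 - \left(- \frac{12}{7} - \frac{8}{11}\right)} + \frac{11}{23}\right)\right) = 0 \left(-145 + \left(\frac{62}{-22 - - \frac{188}{77}} + \frac{11}{23}\right)\right) = 0 \left(-145 + \left(\frac{62}{-22 + \frac{188}{77}} + \frac{11}{23}\right)\right) = 0 \left(-145 + \left(\frac{62}{- \frac{1506}{77}} + \frac{11}{23}\right)\right) = 0 \left(-145 + \left(62 \left(- \frac{77}{1506}\right) + \frac{11}{23}\right)\right) = 0 \left(-145 + \left(- \frac{2387}{753} + \frac{11}{23}\right)\right) = 0 \left(-145 - \frac{46618}{17319}\right) = 0 \left(- \frac{2557873}{17319}\right) = 0$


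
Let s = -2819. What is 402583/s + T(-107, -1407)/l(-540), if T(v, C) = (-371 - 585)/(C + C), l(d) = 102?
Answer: -28887474590/202282983 ≈ -142.81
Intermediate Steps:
T(v, C) = -478/C (T(v, C) = -956*1/(2*C) = -478/C)
402583/s + T(-107, -1407)/l(-540) = 402583/(-2819) - 478/(-1407)/102 = 402583*(-1/2819) - 478*(-1/1407)*(1/102) = -402583/2819 + (478/1407)*(1/102) = -402583/2819 + 239/71757 = -28887474590/202282983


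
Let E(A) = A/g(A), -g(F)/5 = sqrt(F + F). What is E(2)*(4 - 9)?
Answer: 1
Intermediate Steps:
g(F) = -5*sqrt(2)*sqrt(F) (g(F) = -5*sqrt(F + F) = -5*sqrt(2)*sqrt(F))
E(A) = -sqrt(2)*sqrt(A)/10 (E(A) = A/((-5*sqrt(2)*sqrt(A))) = A*(-sqrt(2)/(10*sqrt(A))) = -sqrt(2)*sqrt(A)/10)
E(2)*(4 - 9) = (-sqrt(2)*sqrt(2)/10)*(4 - 9) = -1/5*(-5) = 1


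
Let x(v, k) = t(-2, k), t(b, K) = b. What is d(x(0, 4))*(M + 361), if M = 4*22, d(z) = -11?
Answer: -4939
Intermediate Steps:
x(v, k) = -2
M = 88
d(x(0, 4))*(M + 361) = -11*(88 + 361) = -11*449 = -4939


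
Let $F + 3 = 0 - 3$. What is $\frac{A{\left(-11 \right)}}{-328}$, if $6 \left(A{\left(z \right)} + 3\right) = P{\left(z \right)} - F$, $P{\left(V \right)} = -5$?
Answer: $\frac{17}{1968} \approx 0.0086382$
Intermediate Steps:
$F = -6$ ($F = -3 + \left(0 - 3\right) = -3 - 3 = -6$)
$A{\left(z \right)} = - \frac{17}{6}$ ($A{\left(z \right)} = -3 + \frac{-5 - -6}{6} = -3 + \frac{-5 + 6}{6} = -3 + \frac{1}{6} \cdot 1 = -3 + \frac{1}{6} = - \frac{17}{6}$)
$\frac{A{\left(-11 \right)}}{-328} = - \frac{17}{6 \left(-328\right)} = \left(- \frac{17}{6}\right) \left(- \frac{1}{328}\right) = \frac{17}{1968}$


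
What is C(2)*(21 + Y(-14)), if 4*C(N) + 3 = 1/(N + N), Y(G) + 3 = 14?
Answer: -22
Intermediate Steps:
Y(G) = 11 (Y(G) = -3 + 14 = 11)
C(N) = -¾ + 1/(8*N) (C(N) = -¾ + 1/(4*(N + N)) = -¾ + 1/(4*((2*N))) = -¾ + (1/(2*N))/4 = -¾ + 1/(8*N))
C(2)*(21 + Y(-14)) = ((⅛)*(1 - 6*2)/2)*(21 + 11) = ((⅛)*(½)*(1 - 12))*32 = ((⅛)*(½)*(-11))*32 = -11/16*32 = -22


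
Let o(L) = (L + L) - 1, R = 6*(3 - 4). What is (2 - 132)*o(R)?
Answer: 1690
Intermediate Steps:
R = -6 (R = 6*(-1) = -6)
o(L) = -1 + 2*L (o(L) = 2*L - 1 = -1 + 2*L)
(2 - 132)*o(R) = (2 - 132)*(-1 + 2*(-6)) = -130*(-1 - 12) = -130*(-13) = 1690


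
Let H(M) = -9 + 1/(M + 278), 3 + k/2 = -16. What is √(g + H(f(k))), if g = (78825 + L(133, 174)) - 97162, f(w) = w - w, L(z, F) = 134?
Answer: I*√1407495930/278 ≈ 134.95*I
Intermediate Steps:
k = -38 (k = -6 + 2*(-16) = -6 - 32 = -38)
f(w) = 0
g = -18203 (g = (78825 + 134) - 97162 = 78959 - 97162 = -18203)
H(M) = -9 + 1/(278 + M)
√(g + H(f(k))) = √(-18203 + (-2501 - 9*0)/(278 + 0)) = √(-18203 + (-2501 + 0)/278) = √(-18203 + (1/278)*(-2501)) = √(-18203 - 2501/278) = √(-5062935/278) = I*√1407495930/278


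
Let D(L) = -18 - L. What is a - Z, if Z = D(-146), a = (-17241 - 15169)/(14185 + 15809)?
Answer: -1935821/14997 ≈ -129.08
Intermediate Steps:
a = -16205/14997 (a = -32410/29994 = -32410*1/29994 = -16205/14997 ≈ -1.0805)
Z = 128 (Z = -18 - 1*(-146) = -18 + 146 = 128)
a - Z = -16205/14997 - 1*128 = -16205/14997 - 128 = -1935821/14997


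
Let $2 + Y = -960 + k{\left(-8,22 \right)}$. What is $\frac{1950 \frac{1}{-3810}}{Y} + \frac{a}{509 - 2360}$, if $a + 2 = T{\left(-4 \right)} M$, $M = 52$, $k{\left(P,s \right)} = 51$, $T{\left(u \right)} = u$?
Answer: $\frac{8138895}{71385049} \approx 0.11401$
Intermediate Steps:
$a = -210$ ($a = -2 - 208 = -210$)
$Y = -911$ ($Y = -2 + \left(-960 + 51\right) = -2 - 909 = -911$)
$\frac{1950 \frac{1}{-3810}}{Y} + \frac{a}{509 - 2360} = \frac{1950 \frac{1}{-3810}}{-911} - \frac{210}{509 - 2360} = 1950 \left(- \frac{1}{3810}\right) \left(- \frac{1}{911}\right) - \frac{210}{-1851} = \left(- \frac{65}{127}\right) \left(- \frac{1}{911}\right) - - \frac{70}{617} = \frac{65}{115697} + \frac{70}{617} = \frac{8138895}{71385049}$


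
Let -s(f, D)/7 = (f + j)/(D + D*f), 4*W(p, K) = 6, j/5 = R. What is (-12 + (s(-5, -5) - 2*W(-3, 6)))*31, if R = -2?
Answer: -1209/4 ≈ -302.25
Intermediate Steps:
j = -10 (j = 5*(-2) = -10)
W(p, K) = 3/2 (W(p, K) = (1/4)*6 = 3/2)
s(f, D) = -7*(-10 + f)/(D + D*f) (s(f, D) = -7*(f - 10)/(D + D*f) = -7*(-10 + f)/(D + D*f))
(-12 + (s(-5, -5) - 2*W(-3, 6)))*31 = (-12 + (7*(10 - 1*(-5))/(-5*(1 - 5)) - 2*3/2))*31 = (-12 + (7*(-1/5)*(10 + 5)/(-4) - 3))*31 = (-12 + (7*(-1/5)*(-1/4)*15 - 3))*31 = (-12 + (21/4 - 3))*31 = (-12 + 9/4)*31 = -39/4*31 = -1209/4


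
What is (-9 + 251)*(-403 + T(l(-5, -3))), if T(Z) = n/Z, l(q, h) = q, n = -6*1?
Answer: -486178/5 ≈ -97236.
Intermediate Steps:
n = -6
T(Z) = -6/Z
(-9 + 251)*(-403 + T(l(-5, -3))) = (-9 + 251)*(-403 - 6/(-5)) = 242*(-403 - 6*(-⅕)) = 242*(-403 + 6/5) = 242*(-2009/5) = -486178/5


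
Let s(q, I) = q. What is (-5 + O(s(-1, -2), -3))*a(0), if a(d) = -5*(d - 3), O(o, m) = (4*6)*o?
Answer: -435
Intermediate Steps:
O(o, m) = 24*o
a(d) = 15 - 5*d (a(d) = -5*(-3 + d) = 15 - 5*d)
(-5 + O(s(-1, -2), -3))*a(0) = (-5 + 24*(-1))*(15 - 5*0) = (-5 - 24)*(15 + 0) = -29*15 = -435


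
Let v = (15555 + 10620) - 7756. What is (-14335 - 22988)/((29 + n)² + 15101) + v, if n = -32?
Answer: 278273767/15110 ≈ 18417.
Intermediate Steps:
v = 18419 (v = 26175 - 7756 = 18419)
(-14335 - 22988)/((29 + n)² + 15101) + v = (-14335 - 22988)/((29 - 32)² + 15101) + 18419 = -37323/((-3)² + 15101) + 18419 = -37323/(9 + 15101) + 18419 = -37323/15110 + 18419 = 278273767/15110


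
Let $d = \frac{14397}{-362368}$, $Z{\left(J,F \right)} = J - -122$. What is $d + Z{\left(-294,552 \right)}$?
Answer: $- \frac{62341693}{362368} \approx -172.04$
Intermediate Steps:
$Z{\left(J,F \right)} = 122 + J$ ($Z{\left(J,F \right)} = J + 122 = 122 + J$)
$d = - \frac{14397}{362368}$ ($d = 14397 \left(- \frac{1}{362368}\right) = - \frac{14397}{362368} \approx -0.03973$)
$d + Z{\left(-294,552 \right)} = - \frac{14397}{362368} + \left(122 - 294\right) = - \frac{14397}{362368} - 172 = - \frac{62341693}{362368}$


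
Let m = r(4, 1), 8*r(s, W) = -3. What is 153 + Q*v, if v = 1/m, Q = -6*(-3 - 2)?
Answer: 73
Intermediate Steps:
r(s, W) = -3/8 (r(s, W) = (1/8)*(-3) = -3/8)
m = -3/8 ≈ -0.37500
Q = 30 (Q = -6*(-5) = 30)
v = -8/3 (v = 1/(-3/8) = -8/3 ≈ -2.6667)
153 + Q*v = 153 + 30*(-8/3) = 153 - 80 = 73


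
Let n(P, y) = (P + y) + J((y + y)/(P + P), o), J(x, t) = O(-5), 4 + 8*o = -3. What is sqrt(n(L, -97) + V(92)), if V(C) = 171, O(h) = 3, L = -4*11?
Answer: sqrt(33) ≈ 5.7446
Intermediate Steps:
L = -44
o = -7/8 (o = -1/2 + (1/8)*(-3) = -1/2 - 3/8 = -7/8 ≈ -0.87500)
J(x, t) = 3
n(P, y) = 3 + P + y (n(P, y) = (P + y) + 3 = 3 + P + y)
sqrt(n(L, -97) + V(92)) = sqrt((3 - 44 - 97) + 171) = sqrt(-138 + 171) = sqrt(33)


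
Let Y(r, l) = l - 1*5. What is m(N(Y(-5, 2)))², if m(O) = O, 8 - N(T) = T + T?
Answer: 196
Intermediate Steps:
Y(r, l) = -5 + l (Y(r, l) = l - 5 = -5 + l)
N(T) = 8 - 2*T (N(T) = 8 - (T + T) = 8 - 2*T)
m(N(Y(-5, 2)))² = (8 - 2*(-5 + 2))² = (8 - 2*(-3))² = (8 + 6)² = 14² = 196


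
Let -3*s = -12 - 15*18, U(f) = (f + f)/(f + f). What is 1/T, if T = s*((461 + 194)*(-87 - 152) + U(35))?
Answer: -1/14715136 ≈ -6.7957e-8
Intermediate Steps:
U(f) = 1 (U(f) = (2*f)/((2*f)) = (2*f)*(1/(2*f)) = 1)
s = 94 (s = -(-12 - 15*18)/3 = -(-12 - 270)/3 = -1/3*(-282) = 94)
T = -14715136 (T = 94*((461 + 194)*(-87 - 152) + 1) = 94*(655*(-239) + 1) = 94*(-156545 + 1) = 94*(-156544) = -14715136)
1/T = 1/(-14715136) = -1/14715136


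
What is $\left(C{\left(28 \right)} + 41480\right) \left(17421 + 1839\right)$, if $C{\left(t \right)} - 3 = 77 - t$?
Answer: $799906320$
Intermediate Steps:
$C{\left(t \right)} = 80 - t$ ($C{\left(t \right)} = 3 - \left(-77 + t\right) = 80 - t$)
$\left(C{\left(28 \right)} + 41480\right) \left(17421 + 1839\right) = \left(\left(80 - 28\right) + 41480\right) \left(17421 + 1839\right) = \left(\left(80 - 28\right) + 41480\right) 19260 = \left(52 + 41480\right) 19260 = 41532 \cdot 19260 = 799906320$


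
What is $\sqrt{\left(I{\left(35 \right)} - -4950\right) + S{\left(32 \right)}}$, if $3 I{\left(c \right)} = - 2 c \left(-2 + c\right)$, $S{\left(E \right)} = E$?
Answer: $18 \sqrt{13} \approx 64.9$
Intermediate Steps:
$I{\left(c \right)} = - \frac{2 c \left(-2 + c\right)}{3}$ ($I{\left(c \right)} = \frac{- 2 c \left(-2 + c\right)}{3} = \frac{\left(-2\right) c \left(-2 + c\right)}{3} = - \frac{2 c \left(-2 + c\right)}{3}$)
$\sqrt{\left(I{\left(35 \right)} - -4950\right) + S{\left(32 \right)}} = \sqrt{\left(\frac{2}{3} \cdot 35 \left(2 - 35\right) - -4950\right) + 32} = \sqrt{\left(\frac{2}{3} \cdot 35 \left(2 - 35\right) + 4950\right) + 32} = \sqrt{\left(\frac{2}{3} \cdot 35 \left(-33\right) + 4950\right) + 32} = \sqrt{\left(-770 + 4950\right) + 32} = \sqrt{4180 + 32} = \sqrt{4212} = 18 \sqrt{13}$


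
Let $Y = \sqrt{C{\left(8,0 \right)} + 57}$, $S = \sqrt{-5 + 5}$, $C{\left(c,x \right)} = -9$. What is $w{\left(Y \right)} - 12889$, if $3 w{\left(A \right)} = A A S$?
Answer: $-12889$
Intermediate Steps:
$S = 0$ ($S = \sqrt{0} = 0$)
$Y = 4 \sqrt{3}$ ($Y = \sqrt{-9 + 57} = \sqrt{48} = 4 \sqrt{3} \approx 6.9282$)
$w{\left(A \right)} = 0$ ($w{\left(A \right)} = \frac{A A 0}{3} = \frac{A^{2} \cdot 0}{3} = \frac{1}{3} \cdot 0 = 0$)
$w{\left(Y \right)} - 12889 = 0 - 12889 = -12889$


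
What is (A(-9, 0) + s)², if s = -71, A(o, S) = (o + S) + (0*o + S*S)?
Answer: 6400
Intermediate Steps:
A(o, S) = S + o + S² (A(o, S) = (S + o) + (0 + S²) = (S + o) + S² = S + o + S²)
(A(-9, 0) + s)² = ((0 - 9 + 0²) - 71)² = ((0 - 9 + 0) - 71)² = (-9 - 71)² = (-80)² = 6400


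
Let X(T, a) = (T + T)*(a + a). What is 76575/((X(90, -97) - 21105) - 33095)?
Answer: -15315/17824 ≈ -0.85923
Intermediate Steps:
X(T, a) = 4*T*a (X(T, a) = (2*T)*(2*a) = 4*T*a)
76575/((X(90, -97) - 21105) - 33095) = 76575/((4*90*(-97) - 21105) - 33095) = 76575/((-34920 - 21105) - 33095) = 76575/(-56025 - 33095) = 76575/(-89120) = 76575*(-1/89120) = -15315/17824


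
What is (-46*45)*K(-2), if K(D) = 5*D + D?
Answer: 24840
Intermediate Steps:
K(D) = 6*D
(-46*45)*K(-2) = (-46*45)*(6*(-2)) = -2070*(-12) = 24840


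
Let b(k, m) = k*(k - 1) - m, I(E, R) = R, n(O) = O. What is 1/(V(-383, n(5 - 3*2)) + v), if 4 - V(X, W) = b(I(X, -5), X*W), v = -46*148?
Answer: -1/6451 ≈ -0.00015501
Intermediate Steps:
v = -6808
b(k, m) = -m + k*(-1 + k) (b(k, m) = k*(-1 + k) - m = -m + k*(-1 + k))
V(X, W) = -26 + W*X (V(X, W) = 4 - ((-5)**2 - 1*(-5) - X*W) = 4 - (25 + 5 - W*X) = 4 - (30 - W*X) = 4 + (-30 + W*X) = -26 + W*X)
1/(V(-383, n(5 - 3*2)) + v) = 1/((-26 + (5 - 3*2)*(-383)) - 6808) = 1/((-26 + (5 - 6)*(-383)) - 6808) = 1/((-26 - 1*(-383)) - 6808) = 1/((-26 + 383) - 6808) = 1/(357 - 6808) = 1/(-6451) = -1/6451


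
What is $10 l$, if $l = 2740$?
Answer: $27400$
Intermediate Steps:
$10 l = 10 \cdot 2740 = 27400$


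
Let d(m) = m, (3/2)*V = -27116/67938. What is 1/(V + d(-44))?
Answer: -101907/4511024 ≈ -0.022591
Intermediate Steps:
V = -27116/101907 (V = 2*(-27116/67938)/3 = 2*(-27116*1/67938)/3 = (⅔)*(-13558/33969) = -27116/101907 ≈ -0.26609)
1/(V + d(-44)) = 1/(-27116/101907 - 44) = 1/(-4511024/101907) = -101907/4511024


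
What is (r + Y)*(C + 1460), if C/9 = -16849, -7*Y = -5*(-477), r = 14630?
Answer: -15021854525/7 ≈ -2.1460e+9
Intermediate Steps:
Y = -2385/7 (Y = -(-5)*(-477)/7 = -1/7*2385 = -2385/7 ≈ -340.71)
C = -151641 (C = 9*(-16849) = -151641)
(r + Y)*(C + 1460) = (14630 - 2385/7)*(-151641 + 1460) = (100025/7)*(-150181) = -15021854525/7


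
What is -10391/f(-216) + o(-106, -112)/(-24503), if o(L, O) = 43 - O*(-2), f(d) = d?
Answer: 254649769/5292648 ≈ 48.114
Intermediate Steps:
o(L, O) = 43 + 2*O (o(L, O) = 43 - (-2)*O = 43 + 2*O)
-10391/f(-216) + o(-106, -112)/(-24503) = -10391/(-216) + (43 + 2*(-112))/(-24503) = -10391*(-1/216) + (43 - 224)*(-1/24503) = 10391/216 - 181*(-1/24503) = 10391/216 + 181/24503 = 254649769/5292648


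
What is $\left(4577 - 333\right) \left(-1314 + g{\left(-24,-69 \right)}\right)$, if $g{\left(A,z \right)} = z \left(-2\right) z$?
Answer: $-45987984$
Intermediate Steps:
$g{\left(A,z \right)} = - 2 z^{2}$ ($g{\left(A,z \right)} = - 2 z z = - 2 z^{2}$)
$\left(4577 - 333\right) \left(-1314 + g{\left(-24,-69 \right)}\right) = \left(4577 - 333\right) \left(-1314 - 2 \left(-69\right)^{2}\right) = 4244 \left(-1314 - 9522\right) = 4244 \left(-10836\right) = -45987984$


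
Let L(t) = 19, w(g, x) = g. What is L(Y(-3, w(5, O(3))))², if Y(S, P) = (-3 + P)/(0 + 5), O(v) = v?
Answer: 361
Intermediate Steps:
Y(S, P) = -⅗ + P/5 (Y(S, P) = (-3 + P)/5 = (-3 + P)*(⅕) = -⅗ + P/5)
L(Y(-3, w(5, O(3))))² = 19² = 361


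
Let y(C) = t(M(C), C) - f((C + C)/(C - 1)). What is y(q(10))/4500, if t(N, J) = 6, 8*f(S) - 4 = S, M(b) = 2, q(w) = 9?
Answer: 167/144000 ≈ 0.0011597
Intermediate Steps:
f(S) = 1/2 + S/8
y(C) = 11/2 - C/(4*(-1 + C)) (y(C) = 6 - (1/2 + ((C + C)/(C - 1))/8) = 6 - (1/2 + ((2*C)/(-1 + C))/8) = 6 - (1/2 + (2*C/(-1 + C))/8) = 6 - (1/2 + C/(4*(-1 + C))) = 6 + (-1/2 - C/(4*(-1 + C))) = 11/2 - C/(4*(-1 + C)))
y(q(10))/4500 = ((-22 + 21*9)/(4*(-1 + 9)))/4500 = ((1/4)*(-22 + 189)/8)*(1/4500) = ((1/4)*(1/8)*167)*(1/4500) = (167/32)*(1/4500) = 167/144000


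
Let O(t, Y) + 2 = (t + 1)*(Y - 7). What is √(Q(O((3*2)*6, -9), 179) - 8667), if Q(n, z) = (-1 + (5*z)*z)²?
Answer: √25665312949 ≈ 1.6020e+5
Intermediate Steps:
O(t, Y) = -2 + (1 + t)*(-7 + Y) (O(t, Y) = -2 + (t + 1)*(Y - 7) = -2 + (1 + t)*(-7 + Y))
Q(n, z) = (-1 + 5*z²)²
√(Q(O((3*2)*6, -9), 179) - 8667) = √((-1 + 5*179²)² - 8667) = √((-1 + 5*32041)² - 8667) = √((-1 + 160205)² - 8667) = √(160204² - 8667) = √(25665321616 - 8667) = √25665312949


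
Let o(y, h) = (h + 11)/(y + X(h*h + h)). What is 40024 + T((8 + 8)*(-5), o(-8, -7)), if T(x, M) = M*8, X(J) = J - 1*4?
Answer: 600376/15 ≈ 40025.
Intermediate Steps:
X(J) = -4 + J (X(J) = J - 4 = -4 + J)
o(y, h) = (11 + h)/(-4 + h + y + h**2) (o(y, h) = (h + 11)/(y + (-4 + (h*h + h))) = (11 + h)/(y + (-4 + (h**2 + h))) = (11 + h)/(y + (-4 + (h + h**2))) = (11 + h)/(y + (-4 + h + h**2)) = (11 + h)/(-4 + h + y + h**2))
T(x, M) = 8*M
40024 + T((8 + 8)*(-5), o(-8, -7)) = 40024 + 8*((11 - 7)/(-4 - 8 - 7*(1 - 7))) = 40024 + 8*(4/(-4 - 8 - 7*(-6))) = 40024 + 8*(4/(-4 - 8 + 42)) = 40024 + 8*(4/30) = 40024 + 8*((1/30)*4) = 40024 + 8*(2/15) = 40024 + 16/15 = 600376/15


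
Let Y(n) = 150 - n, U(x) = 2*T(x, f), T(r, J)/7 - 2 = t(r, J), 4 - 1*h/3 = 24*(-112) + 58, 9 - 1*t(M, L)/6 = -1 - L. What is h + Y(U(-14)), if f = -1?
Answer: 7268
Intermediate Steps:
t(M, L) = 60 + 6*L (t(M, L) = 54 - 6*(-1 - L) = 54 + (6 + 6*L) = 60 + 6*L)
h = 7902 (h = 12 - 3*(24*(-112) + 58) = 12 - 3*(-2688 + 58) = 12 - 3*(-2630) = 12 + 7890 = 7902)
T(r, J) = 434 + 42*J (T(r, J) = 14 + 7*(60 + 6*J) = 14 + (420 + 42*J) = 434 + 42*J)
U(x) = 784 (U(x) = 2*(434 + 42*(-1)) = 2*(434 - 42) = 2*392 = 784)
h + Y(U(-14)) = 7902 + (150 - 1*784) = 7902 + (150 - 784) = 7902 - 634 = 7268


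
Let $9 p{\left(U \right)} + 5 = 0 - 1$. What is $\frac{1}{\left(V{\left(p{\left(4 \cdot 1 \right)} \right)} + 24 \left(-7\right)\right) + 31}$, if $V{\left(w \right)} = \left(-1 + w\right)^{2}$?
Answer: $- \frac{9}{1208} \approx -0.0074503$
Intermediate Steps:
$p{\left(U \right)} = - \frac{2}{3}$ ($p{\left(U \right)} = - \frac{5}{9} + \frac{0 - 1}{9} = - \frac{5}{9} + \frac{1}{9} \left(-1\right) = - \frac{5}{9} - \frac{1}{9} = - \frac{2}{3}$)
$\frac{1}{\left(V{\left(p{\left(4 \cdot 1 \right)} \right)} + 24 \left(-7\right)\right) + 31} = \frac{1}{\left(\left(-1 - \frac{2}{3}\right)^{2} + 24 \left(-7\right)\right) + 31} = \frac{1}{\left(\left(- \frac{5}{3}\right)^{2} - 168\right) + 31} = \frac{1}{\left(\frac{25}{9} - 168\right) + 31} = \frac{1}{- \frac{1487}{9} + 31} = \frac{1}{- \frac{1208}{9}} = - \frac{9}{1208}$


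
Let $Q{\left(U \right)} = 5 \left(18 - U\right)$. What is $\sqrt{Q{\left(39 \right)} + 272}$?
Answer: $\sqrt{167} \approx 12.923$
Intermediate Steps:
$Q{\left(U \right)} = 90 - 5 U$
$\sqrt{Q{\left(39 \right)} + 272} = \sqrt{\left(90 - 195\right) + 272} = \sqrt{-105 + 272} = \sqrt{167}$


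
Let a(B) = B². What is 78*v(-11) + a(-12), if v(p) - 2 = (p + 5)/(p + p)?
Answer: 3534/11 ≈ 321.27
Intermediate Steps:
v(p) = 2 + (5 + p)/(2*p) (v(p) = 2 + (p + 5)/(p + p) = 2 + (5 + p)/((2*p)) = 2 + (5 + p)*(1/(2*p)) = 2 + (5 + p)/(2*p))
78*v(-11) + a(-12) = 78*((5/2)*(1 - 11)/(-11)) + (-12)² = 78*((5/2)*(-1/11)*(-10)) + 144 = 78*(25/11) + 144 = 1950/11 + 144 = 3534/11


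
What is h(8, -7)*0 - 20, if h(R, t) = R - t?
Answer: -20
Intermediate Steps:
h(8, -7)*0 - 20 = (8 - 1*(-7))*0 - 20 = (8 + 7)*0 - 20 = 15*0 - 20 = 0 - 20 = -20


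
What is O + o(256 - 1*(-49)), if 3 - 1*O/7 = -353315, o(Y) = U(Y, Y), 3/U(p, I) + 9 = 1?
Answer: 19785805/8 ≈ 2.4732e+6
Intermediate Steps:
U(p, I) = -3/8 (U(p, I) = 3/(-9 + 1) = 3/(-8) = 3*(-⅛) = -3/8)
o(Y) = -3/8
O = 2473226 (O = 21 - 7*(-353315) = 21 + 2473205 = 2473226)
O + o(256 - 1*(-49)) = 2473226 - 3/8 = 19785805/8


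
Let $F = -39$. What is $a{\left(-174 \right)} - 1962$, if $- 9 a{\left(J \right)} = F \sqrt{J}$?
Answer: $-1962 + \frac{13 i \sqrt{174}}{3} \approx -1962.0 + 57.161 i$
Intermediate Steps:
$a{\left(J \right)} = \frac{13 \sqrt{J}}{3}$ ($a{\left(J \right)} = - \frac{\left(-39\right) \sqrt{J}}{9} = \frac{13 \sqrt{J}}{3}$)
$a{\left(-174 \right)} - 1962 = \frac{13 \sqrt{-174}}{3} - 1962 = \frac{13 i \sqrt{174}}{3} - 1962 = -1962 + \frac{13 i \sqrt{174}}{3}$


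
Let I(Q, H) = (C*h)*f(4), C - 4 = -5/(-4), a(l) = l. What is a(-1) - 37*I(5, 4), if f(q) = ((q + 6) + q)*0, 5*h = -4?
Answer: -1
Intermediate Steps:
h = -⅘ (h = (⅕)*(-4) = -⅘ ≈ -0.80000)
f(q) = 0 (f(q) = ((6 + q) + q)*0 = (6 + 2*q)*0 = 0)
C = 21/4 (C = 4 - 5/(-4) = 4 - 5*(-¼) = 4 + 5/4 = 21/4 ≈ 5.2500)
I(Q, H) = 0 (I(Q, H) = ((21/4)*(-⅘))*0 = -21/5*0 = 0)
a(-1) - 37*I(5, 4) = -1 - 37*0 = -1 + 0 = -1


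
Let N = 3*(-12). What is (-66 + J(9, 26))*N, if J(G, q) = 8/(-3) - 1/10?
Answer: 12378/5 ≈ 2475.6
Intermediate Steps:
J(G, q) = -83/30 (J(G, q) = 8*(-1/3) - 1*1/10 = -8/3 - 1/10 = -83/30)
N = -36
(-66 + J(9, 26))*N = (-66 - 83/30)*(-36) = -2063/30*(-36) = 12378/5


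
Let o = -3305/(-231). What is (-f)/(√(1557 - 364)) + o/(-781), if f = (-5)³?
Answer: -3305/180411 + 125*√1193/1193 ≈ 3.6007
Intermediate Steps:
o = 3305/231 (o = -3305*(-1/231) = 3305/231 ≈ 14.307)
f = -125
(-f)/(√(1557 - 364)) + o/(-781) = (-1*(-125))/(√(1557 - 364)) + (3305/231)/(-781) = 125/(√1193) + (3305/231)*(-1/781) = 125*(√1193/1193) - 3305/180411 = 125*√1193/1193 - 3305/180411 = -3305/180411 + 125*√1193/1193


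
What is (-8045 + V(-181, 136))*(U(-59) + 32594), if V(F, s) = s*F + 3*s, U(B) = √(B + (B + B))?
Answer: -1051254282 - 32253*I*√177 ≈ -1.0513e+9 - 4.291e+5*I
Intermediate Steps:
U(B) = √3*√B (U(B) = √(B + 2*B) = √(3*B) = √3*√B)
V(F, s) = 3*s + F*s (V(F, s) = F*s + 3*s = 3*s + F*s)
(-8045 + V(-181, 136))*(U(-59) + 32594) = (-8045 + 136*(3 - 181))*(√3*√(-59) + 32594) = (-8045 + 136*(-178))*(√3*(I*√59) + 32594) = (-8045 - 24208)*(I*√177 + 32594) = -32253*(32594 + I*√177) = -1051254282 - 32253*I*√177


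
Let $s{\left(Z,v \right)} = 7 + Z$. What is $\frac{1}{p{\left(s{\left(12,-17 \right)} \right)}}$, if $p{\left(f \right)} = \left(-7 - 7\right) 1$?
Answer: $- \frac{1}{14} \approx -0.071429$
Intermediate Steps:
$p{\left(f \right)} = -14$ ($p{\left(f \right)} = \left(-14\right) 1 = -14$)
$\frac{1}{p{\left(s{\left(12,-17 \right)} \right)}} = \frac{1}{-14} = - \frac{1}{14}$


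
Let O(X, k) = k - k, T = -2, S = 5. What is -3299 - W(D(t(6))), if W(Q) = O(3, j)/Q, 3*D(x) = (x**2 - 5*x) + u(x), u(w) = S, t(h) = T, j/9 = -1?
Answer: -3299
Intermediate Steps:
j = -9 (j = 9*(-1) = -9)
O(X, k) = 0
t(h) = -2
u(w) = 5
D(x) = 5/3 - 5*x/3 + x**2/3 (D(x) = ((x**2 - 5*x) + 5)/3 = (5 + x**2 - 5*x)/3 = 5/3 - 5*x/3 + x**2/3)
W(Q) = 0 (W(Q) = 0/Q = 0)
-3299 - W(D(t(6))) = -3299 - 1*0 = -3299 + 0 = -3299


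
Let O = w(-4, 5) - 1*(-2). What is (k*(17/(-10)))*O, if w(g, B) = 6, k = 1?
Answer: -68/5 ≈ -13.600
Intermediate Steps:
O = 8 (O = 6 - 1*(-2) = 6 + 2 = 8)
(k*(17/(-10)))*O = (1*(17/(-10)))*8 = (1*(17*(-⅒)))*8 = (1*(-17/10))*8 = -17/10*8 = -68/5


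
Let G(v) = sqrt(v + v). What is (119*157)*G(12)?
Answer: 37366*sqrt(6) ≈ 91528.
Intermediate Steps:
G(v) = sqrt(2)*sqrt(v) (G(v) = sqrt(2*v) = sqrt(2)*sqrt(v))
(119*157)*G(12) = (119*157)*(sqrt(2)*sqrt(12)) = 18683*(sqrt(2)*(2*sqrt(3))) = 18683*(2*sqrt(6)) = 37366*sqrt(6)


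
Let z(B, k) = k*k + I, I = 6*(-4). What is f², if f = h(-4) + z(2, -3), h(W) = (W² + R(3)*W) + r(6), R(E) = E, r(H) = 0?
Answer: 121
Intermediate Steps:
I = -24
z(B, k) = -24 + k² (z(B, k) = k*k - 24 = k² - 24 = -24 + k²)
h(W) = W² + 3*W (h(W) = (W² + 3*W) + 0 = W² + 3*W)
f = -11 (f = -4*(3 - 4) + (-24 + (-3)²) = -4*(-1) + (-24 + 9) = 4 - 15 = -11)
f² = (-11)² = 121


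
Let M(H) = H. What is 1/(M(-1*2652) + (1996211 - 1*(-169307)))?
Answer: 1/2162866 ≈ 4.6235e-7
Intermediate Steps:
1/(M(-1*2652) + (1996211 - 1*(-169307))) = 1/(-1*2652 + (1996211 - 1*(-169307))) = 1/(-2652 + (1996211 + 169307)) = 1/(-2652 + 2165518) = 1/2162866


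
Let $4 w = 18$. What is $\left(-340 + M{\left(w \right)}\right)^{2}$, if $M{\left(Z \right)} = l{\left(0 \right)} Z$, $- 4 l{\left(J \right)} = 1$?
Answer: $\frac{7447441}{64} \approx 1.1637 \cdot 10^{5}$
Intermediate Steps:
$w = \frac{9}{2}$ ($w = \frac{1}{4} \cdot 18 = \frac{9}{2} \approx 4.5$)
$l{\left(J \right)} = - \frac{1}{4}$ ($l{\left(J \right)} = \left(- \frac{1}{4}\right) 1 = - \frac{1}{4}$)
$M{\left(Z \right)} = - \frac{Z}{4}$
$\left(-340 + M{\left(w \right)}\right)^{2} = \left(-340 - \frac{9}{8}\right)^{2} = \left(- \frac{2729}{8}\right)^{2} = \frac{7447441}{64}$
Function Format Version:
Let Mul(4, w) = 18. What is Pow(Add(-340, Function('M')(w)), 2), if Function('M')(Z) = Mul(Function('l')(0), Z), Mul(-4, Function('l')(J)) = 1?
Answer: Rational(7447441, 64) ≈ 1.1637e+5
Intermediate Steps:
w = Rational(9, 2) (w = Mul(Rational(1, 4), 18) = Rational(9, 2) ≈ 4.5000)
Function('l')(J) = Rational(-1, 4) (Function('l')(J) = Mul(Rational(-1, 4), 1) = Rational(-1, 4))
Function('M')(Z) = Mul(Rational(-1, 4), Z)
Pow(Add(-340, Function('M')(w)), 2) = Pow(Add(-340, Mul(Rational(-1, 4), Rational(9, 2))), 2) = Pow(Add(-340, Rational(-9, 8)), 2) = Pow(Rational(-2729, 8), 2) = Rational(7447441, 64)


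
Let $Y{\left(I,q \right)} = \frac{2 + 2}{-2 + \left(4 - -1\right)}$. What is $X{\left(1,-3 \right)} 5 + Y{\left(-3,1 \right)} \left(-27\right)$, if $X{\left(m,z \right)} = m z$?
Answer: $-51$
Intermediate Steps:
$Y{\left(I,q \right)} = \frac{4}{3}$ ($Y{\left(I,q \right)} = \frac{4}{-2 + \left(4 + 1\right)} = \frac{4}{-2 + 5} = \frac{4}{3}$)
$X{\left(1,-3 \right)} 5 + Y{\left(-3,1 \right)} \left(-27\right) = 1 \left(-3\right) 5 + \frac{4}{3} \left(-27\right) = \left(-3\right) 5 - 36 = -15 - 36 = -51$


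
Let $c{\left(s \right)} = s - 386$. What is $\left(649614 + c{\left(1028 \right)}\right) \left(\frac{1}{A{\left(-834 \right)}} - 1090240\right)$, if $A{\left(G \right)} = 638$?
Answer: $- \frac{226150297034232}{319} \approx -7.0893 \cdot 10^{11}$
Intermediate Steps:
$c{\left(s \right)} = -386 + s$ ($c{\left(s \right)} = s - 386 = -386 + s$)
$\left(649614 + c{\left(1028 \right)}\right) \left(\frac{1}{A{\left(-834 \right)}} - 1090240\right) = \left(649614 + \left(-386 + 1028\right)\right) \left(\frac{1}{638} - 1090240\right) = \left(649614 + 642\right) \left(\frac{1}{638} - 1090240\right) = 650256 \left(- \frac{695573119}{638}\right) = - \frac{226150297034232}{319}$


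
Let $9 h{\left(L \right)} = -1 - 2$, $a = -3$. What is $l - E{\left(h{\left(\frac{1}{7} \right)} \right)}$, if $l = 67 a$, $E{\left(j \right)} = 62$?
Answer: $-263$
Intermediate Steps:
$h{\left(L \right)} = - \frac{1}{3}$ ($h{\left(L \right)} = \frac{-1 - 2}{9} = \frac{1}{9} \left(-3\right) = - \frac{1}{3}$)
$l = -201$ ($l = 67 \left(-3\right) = -201$)
$l - E{\left(h{\left(\frac{1}{7} \right)} \right)} = -201 - 62 = -263$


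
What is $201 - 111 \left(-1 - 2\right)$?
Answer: $534$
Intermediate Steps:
$201 - 111 \left(-1 - 2\right) = 201 - -333 = 201 + 333 = 534$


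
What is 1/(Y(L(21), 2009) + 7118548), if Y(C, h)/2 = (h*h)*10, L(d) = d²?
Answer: 1/87840168 ≈ 1.1384e-8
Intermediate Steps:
Y(C, h) = 20*h² (Y(C, h) = 2*((h*h)*10) = 2*(h²*10) = 2*(10*h²) = 20*h²)
1/(Y(L(21), 2009) + 7118548) = 1/(20*2009² + 7118548) = 1/(20*4036081 + 7118548) = 1/(80721620 + 7118548) = 1/87840168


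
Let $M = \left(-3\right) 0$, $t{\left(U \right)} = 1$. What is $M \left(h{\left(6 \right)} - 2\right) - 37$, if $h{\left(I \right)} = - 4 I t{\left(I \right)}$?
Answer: $-37$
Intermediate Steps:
$h{\left(I \right)} = - 4 I$ ($h{\left(I \right)} = - 4 I 1 = - 4 I$)
$M = 0$
$M \left(h{\left(6 \right)} - 2\right) - 37 = 0 \left(\left(-4\right) 6 - 2\right) - 37 = 0 \left(-24 - 2\right) - 37 = 0 \left(-26\right) - 37 = 0 - 37 = -37$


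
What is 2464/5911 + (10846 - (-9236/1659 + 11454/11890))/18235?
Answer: 1075720425915727/1063077611519175 ≈ 1.0119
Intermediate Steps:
2464/5911 + (10846 - (-9236/1659 + 11454/11890))/18235 = 2464*(1/5911) + (10846 - (-9236*1/1659 + 11454*(1/11890)))*(1/18235) = 2464/5911 + (10846 - (-9236/1659 + 5727/5945))*(1/18235) = 2464/5911 + (10846 - 1*(-45406927/9862755))*(1/18235) = 2464/5911 + (10846 + 45406927/9862755)*(1/18235) = 2464/5911 + (107016847657/9862755)*(1/18235) = 2464/5911 + 107016847657/179847337425 = 1075720425915727/1063077611519175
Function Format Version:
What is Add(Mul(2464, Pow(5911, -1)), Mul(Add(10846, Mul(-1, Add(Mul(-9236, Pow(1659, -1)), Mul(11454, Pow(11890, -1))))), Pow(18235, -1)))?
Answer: Rational(1075720425915727, 1063077611519175) ≈ 1.0119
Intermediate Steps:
Add(Mul(2464, Pow(5911, -1)), Mul(Add(10846, Mul(-1, Add(Mul(-9236, Pow(1659, -1)), Mul(11454, Pow(11890, -1))))), Pow(18235, -1))) = Add(Mul(2464, Rational(1, 5911)), Mul(Add(10846, Mul(-1, Add(Mul(-9236, Rational(1, 1659)), Mul(11454, Rational(1, 11890))))), Rational(1, 18235))) = Add(Rational(2464, 5911), Mul(Add(10846, Mul(-1, Add(Rational(-9236, 1659), Rational(5727, 5945)))), Rational(1, 18235))) = Add(Rational(2464, 5911), Mul(Add(10846, Mul(-1, Rational(-45406927, 9862755))), Rational(1, 18235))) = Add(Rational(2464, 5911), Mul(Add(10846, Rational(45406927, 9862755)), Rational(1, 18235))) = Add(Rational(2464, 5911), Mul(Rational(107016847657, 9862755), Rational(1, 18235))) = Add(Rational(2464, 5911), Rational(107016847657, 179847337425)) = Rational(1075720425915727, 1063077611519175)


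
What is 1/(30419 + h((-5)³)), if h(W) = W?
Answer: 1/30294 ≈ 3.3010e-5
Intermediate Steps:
1/(30419 + h((-5)³)) = 1/(30419 + (-5)³) = 1/(30419 - 125) = 1/30294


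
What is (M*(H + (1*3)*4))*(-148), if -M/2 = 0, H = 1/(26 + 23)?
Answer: 0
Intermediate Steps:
H = 1/49 ≈ 0.020408
M = 0 (M = -2*0 = 0)
(M*(H + (1*3)*4))*(-148) = (0*(1/49 + (1*3)*4))*(-148) = (0*(1/49 + 3*4))*(-148) = (0*(1/49 + 12))*(-148) = (0*(589/49))*(-148) = 0*(-148) = 0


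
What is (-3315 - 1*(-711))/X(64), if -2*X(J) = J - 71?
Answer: -744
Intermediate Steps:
X(J) = 71/2 - J/2 (X(J) = -(J - 71)/2 = -(-71 + J)/2 = 71/2 - J/2)
(-3315 - 1*(-711))/X(64) = (-3315 - 1*(-711))/(71/2 - ½*64) = (-3315 + 711)/(71/2 - 32) = -2604/7/2 = -2604*2/7 = -744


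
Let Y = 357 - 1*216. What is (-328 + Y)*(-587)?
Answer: 109769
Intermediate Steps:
Y = 141 (Y = 357 - 216 = 141)
(-328 + Y)*(-587) = (-328 + 141)*(-587) = -187*(-587) = 109769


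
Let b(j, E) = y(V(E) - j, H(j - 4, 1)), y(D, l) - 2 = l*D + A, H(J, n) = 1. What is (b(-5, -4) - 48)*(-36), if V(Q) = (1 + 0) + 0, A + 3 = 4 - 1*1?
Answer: 1440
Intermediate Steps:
A = 0 (A = -3 + (4 - 1*1) = -3 + (4 - 1) = -3 + 3 = 0)
V(Q) = 1 (V(Q) = 1 + 0 = 1)
y(D, l) = 2 + D*l (y(D, l) = 2 + (l*D + 0) = 2 + (D*l + 0) = 2 + D*l)
b(j, E) = 3 - j (b(j, E) = 2 + (1 - j)*1 = 2 + (1 - j) = 3 - j)
(b(-5, -4) - 48)*(-36) = ((3 - 1*(-5)) - 48)*(-36) = ((3 + 5) - 48)*(-36) = (8 - 48)*(-36) = -40*(-36) = 1440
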